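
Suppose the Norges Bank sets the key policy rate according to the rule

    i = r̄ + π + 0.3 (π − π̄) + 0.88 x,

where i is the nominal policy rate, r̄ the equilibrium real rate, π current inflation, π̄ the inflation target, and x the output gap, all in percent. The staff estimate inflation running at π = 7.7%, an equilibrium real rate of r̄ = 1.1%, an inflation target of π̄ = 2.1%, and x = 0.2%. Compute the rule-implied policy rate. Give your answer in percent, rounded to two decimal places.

i = 1.1 + 7.7 + 0.3 × (7.7 − 2.1) + 0.88 × 0.2
   = 1.1 + 7.7 + 1.68 + 0.176 = 10.66

10.66%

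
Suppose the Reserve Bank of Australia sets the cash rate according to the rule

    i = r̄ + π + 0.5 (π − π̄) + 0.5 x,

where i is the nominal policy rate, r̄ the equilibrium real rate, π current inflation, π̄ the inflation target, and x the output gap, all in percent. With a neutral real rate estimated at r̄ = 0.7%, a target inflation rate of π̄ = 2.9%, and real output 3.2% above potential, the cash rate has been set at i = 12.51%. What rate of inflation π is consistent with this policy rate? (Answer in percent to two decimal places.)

7.77%

Output 3.2% above potential → x = 3.2.
Collecting π: i = r̄ + (1 + 0.5) π − 0.5 π̄ + 0.5 x
1.5 π = 12.51 − 0.7 + 0.5 × 2.9 − 0.5 × 3.2 = 11.66
π = 11.66 / 1.5 = 7.77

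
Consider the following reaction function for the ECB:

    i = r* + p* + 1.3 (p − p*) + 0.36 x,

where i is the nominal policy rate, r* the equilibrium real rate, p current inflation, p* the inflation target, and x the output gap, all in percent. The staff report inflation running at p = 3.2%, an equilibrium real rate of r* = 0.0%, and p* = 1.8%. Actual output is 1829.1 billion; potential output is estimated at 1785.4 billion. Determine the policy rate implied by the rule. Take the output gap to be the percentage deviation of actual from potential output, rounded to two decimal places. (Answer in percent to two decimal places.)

4.50%

Output gap = 100 × (1829.1 − 1785.4) / 1785.4 = 2.45%.
i = 0.00 + 1.80 + 1.3 × (3.20 − 1.80) + 0.36 × 2.45
   = 0.00 + 1.8 + 1.82 + 0.882 = 4.50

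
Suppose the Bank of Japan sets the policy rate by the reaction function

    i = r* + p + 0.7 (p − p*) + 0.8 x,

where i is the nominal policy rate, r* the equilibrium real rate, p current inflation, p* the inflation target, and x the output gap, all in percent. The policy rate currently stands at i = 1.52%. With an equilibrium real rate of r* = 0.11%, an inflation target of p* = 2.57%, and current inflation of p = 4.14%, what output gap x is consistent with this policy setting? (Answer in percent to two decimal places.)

-4.79%

0.8 x = 1.52 − 0.11 − 4.14 − 0.7 × (4.14 − 2.57) = -3.829
x = -3.829 / 0.8 = -4.79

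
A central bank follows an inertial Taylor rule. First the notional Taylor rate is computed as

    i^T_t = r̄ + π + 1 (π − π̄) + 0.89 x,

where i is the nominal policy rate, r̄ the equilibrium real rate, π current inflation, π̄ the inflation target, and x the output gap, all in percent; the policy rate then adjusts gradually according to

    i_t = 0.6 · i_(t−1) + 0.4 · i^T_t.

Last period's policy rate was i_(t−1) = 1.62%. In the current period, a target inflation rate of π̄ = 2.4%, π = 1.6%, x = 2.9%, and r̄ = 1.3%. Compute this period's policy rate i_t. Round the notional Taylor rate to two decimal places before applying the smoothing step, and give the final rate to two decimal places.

2.84%

i^T_t = 1.3 + 1.6 + 1 × (1.6 − 2.4) + 0.89 × 2.9
   = 1.3 + 1.6 − 0.8 + 2.581 = 4.68
i_t = 0.6 × 1.62 + 0.4 × 4.68 = 0.972 + 1.872 = 2.84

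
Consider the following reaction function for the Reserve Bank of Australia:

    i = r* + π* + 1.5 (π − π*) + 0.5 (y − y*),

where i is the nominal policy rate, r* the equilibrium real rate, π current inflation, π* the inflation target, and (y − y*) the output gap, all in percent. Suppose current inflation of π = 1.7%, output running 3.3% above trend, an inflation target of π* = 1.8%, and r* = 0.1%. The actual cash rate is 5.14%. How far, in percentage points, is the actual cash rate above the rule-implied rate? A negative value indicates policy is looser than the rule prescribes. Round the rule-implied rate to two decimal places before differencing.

1.74 pp

Output 3.3% above potential → (y − y*) = 3.3.
i = 0.1 + 1.8 + 1.5 × (1.7 − 1.8) + 0.5 × 3.3
   = 0.1 + 1.8 − 0.15 + 1.65 = 3.40
Deviation = 5.14 − 3.40 = 1.74 pp.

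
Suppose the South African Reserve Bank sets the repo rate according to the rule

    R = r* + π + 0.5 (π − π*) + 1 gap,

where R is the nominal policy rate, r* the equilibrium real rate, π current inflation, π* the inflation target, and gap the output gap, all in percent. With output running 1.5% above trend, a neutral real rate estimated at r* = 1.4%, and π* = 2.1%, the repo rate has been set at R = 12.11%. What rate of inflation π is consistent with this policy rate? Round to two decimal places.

6.84%

Output 1.5% above potential → gap = 1.5.
Collecting π: R = r* + (1 + 0.5) π − 0.5 π* + 1 gap
1.5 π = 12.11 − 1.4 + 0.5 × 2.1 − 1 × 1.5 = 10.26
π = 10.26 / 1.5 = 6.84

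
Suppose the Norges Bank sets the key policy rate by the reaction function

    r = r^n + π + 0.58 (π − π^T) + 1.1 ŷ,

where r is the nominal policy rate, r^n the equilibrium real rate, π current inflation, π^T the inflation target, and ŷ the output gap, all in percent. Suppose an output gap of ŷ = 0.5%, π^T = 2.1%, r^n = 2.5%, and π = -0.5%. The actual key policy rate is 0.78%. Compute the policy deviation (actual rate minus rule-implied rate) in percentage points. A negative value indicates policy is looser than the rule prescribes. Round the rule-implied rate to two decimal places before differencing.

r = 2.5 + (-0.5) + 0.58 × (-0.5 − 2.1) + 1.1 × 0.5
   = 2.5 − 0.5 − 1.508 + 0.55 = 1.04
Deviation = 0.78 − 1.04 = -0.26 pp.

-0.26 pp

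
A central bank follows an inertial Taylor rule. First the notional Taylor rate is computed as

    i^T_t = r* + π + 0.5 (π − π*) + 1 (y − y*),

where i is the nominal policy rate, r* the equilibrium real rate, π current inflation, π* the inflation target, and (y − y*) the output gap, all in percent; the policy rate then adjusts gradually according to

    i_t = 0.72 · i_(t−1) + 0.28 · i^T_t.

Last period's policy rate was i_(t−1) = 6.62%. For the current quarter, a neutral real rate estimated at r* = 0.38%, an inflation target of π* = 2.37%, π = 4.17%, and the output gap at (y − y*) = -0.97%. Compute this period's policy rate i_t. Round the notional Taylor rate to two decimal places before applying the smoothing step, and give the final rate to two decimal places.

i^T_t = 0.38 + 4.17 + 0.5 × (4.17 − 2.37) + 1 × (-0.97)
   = 0.38 + 4.17 + 0.9 − 0.97 = 4.48
i_t = 0.72 × 6.62 + 0.28 × 4.48 = 4.7664 + 1.2544 = 6.02

6.02%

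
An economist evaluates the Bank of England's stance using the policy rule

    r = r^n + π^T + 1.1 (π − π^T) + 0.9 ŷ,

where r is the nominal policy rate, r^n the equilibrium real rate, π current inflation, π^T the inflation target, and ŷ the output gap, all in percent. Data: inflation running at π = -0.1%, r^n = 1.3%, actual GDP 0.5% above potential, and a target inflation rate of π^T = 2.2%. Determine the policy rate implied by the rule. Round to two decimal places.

1.42%

Output 0.5% above potential → ŷ = 0.5.
r = 1.3 + 2.2 + 1.1 × (-0.1 − 2.2) + 0.9 × 0.5
   = 1.3 + 2.2 − 2.53 + 0.45 = 1.42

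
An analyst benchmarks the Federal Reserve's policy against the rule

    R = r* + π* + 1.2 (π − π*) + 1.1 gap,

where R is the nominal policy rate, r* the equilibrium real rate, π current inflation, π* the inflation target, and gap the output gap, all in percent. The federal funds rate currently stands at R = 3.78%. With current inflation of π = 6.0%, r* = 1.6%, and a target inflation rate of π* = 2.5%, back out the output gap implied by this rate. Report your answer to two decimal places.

1.1 gap = 3.78 − 1.6 − 2.5 − 1.2 × (6.0 − 2.5) = -4.52
gap = -4.52 / 1.1 = -4.11

-4.11%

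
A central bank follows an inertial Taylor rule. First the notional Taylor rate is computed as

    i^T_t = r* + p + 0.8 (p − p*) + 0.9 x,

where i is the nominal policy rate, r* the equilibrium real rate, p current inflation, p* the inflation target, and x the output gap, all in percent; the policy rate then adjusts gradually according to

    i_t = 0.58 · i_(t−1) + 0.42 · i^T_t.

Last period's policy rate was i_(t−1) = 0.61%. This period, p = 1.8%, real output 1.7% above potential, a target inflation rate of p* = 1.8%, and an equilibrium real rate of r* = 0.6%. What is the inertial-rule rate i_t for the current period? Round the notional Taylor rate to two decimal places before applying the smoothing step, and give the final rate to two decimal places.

2.00%

Output 1.7% above potential → x = 1.7.
i^T_t = 0.6 + 1.8 + 0.8 × (1.8 − 1.8) + 0.9 × 1.7
   = 0.6 + 1.8 + 0 + 1.53 = 3.93
i_t = 0.58 × 0.61 + 0.42 × 3.93 = 0.3538 + 1.6506 = 2.00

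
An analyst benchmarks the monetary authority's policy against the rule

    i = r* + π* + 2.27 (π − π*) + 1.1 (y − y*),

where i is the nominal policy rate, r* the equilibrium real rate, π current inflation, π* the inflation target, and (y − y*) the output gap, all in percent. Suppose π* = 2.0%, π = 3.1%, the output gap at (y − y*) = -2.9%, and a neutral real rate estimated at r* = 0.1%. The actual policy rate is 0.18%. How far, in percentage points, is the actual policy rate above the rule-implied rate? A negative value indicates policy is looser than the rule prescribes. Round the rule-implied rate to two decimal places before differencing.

i = 0.1 + 2.0 + 2.27 × (3.1 − 2.0) + 1.1 × (-2.9)
   = 0.1 + 2 + 2.497 − 3.19 = 1.41
Deviation = 0.18 − 1.41 = -1.23 pp.

-1.23 pp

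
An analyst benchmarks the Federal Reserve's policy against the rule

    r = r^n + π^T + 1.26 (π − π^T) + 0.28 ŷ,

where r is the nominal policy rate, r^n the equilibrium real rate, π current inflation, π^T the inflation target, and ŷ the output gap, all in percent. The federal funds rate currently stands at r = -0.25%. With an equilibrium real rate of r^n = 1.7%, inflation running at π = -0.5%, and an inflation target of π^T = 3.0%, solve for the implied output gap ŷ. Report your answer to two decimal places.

0.28 ŷ = -0.25 − 1.7 − 3.0 − 1.26 × ((-0.5) − 3.0) = -0.54
ŷ = -0.54 / 0.28 = -1.93

-1.93%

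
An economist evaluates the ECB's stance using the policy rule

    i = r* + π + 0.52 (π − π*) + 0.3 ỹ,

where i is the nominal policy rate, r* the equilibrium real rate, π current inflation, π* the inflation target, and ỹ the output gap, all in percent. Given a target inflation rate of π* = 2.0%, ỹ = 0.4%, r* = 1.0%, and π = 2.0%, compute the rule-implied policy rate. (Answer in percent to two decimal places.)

3.12%

i = 1.0 + 2.0 + 0.52 × (2.0 − 2.0) + 0.3 × 0.4
   = 1.0 + 2 + 0 + 0.12 = 3.12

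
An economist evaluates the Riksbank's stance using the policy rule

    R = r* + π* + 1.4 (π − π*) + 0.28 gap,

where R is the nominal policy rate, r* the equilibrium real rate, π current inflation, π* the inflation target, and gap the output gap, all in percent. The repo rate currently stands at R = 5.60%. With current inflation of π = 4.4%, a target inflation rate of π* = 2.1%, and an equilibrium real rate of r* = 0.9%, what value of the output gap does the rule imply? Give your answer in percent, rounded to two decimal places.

-2.21%

0.28 gap = 5.60 − 0.9 − 2.1 − 1.4 × (4.4 − 2.1) = -0.62
gap = -0.62 / 0.28 = -2.21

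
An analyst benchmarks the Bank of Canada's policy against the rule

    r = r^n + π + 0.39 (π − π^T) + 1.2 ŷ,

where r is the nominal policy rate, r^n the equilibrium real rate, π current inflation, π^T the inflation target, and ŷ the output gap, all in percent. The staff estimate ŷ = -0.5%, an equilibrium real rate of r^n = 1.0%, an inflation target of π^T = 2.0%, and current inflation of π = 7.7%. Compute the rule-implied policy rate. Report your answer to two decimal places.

10.32%

r = 1.0 + 7.7 + 0.39 × (7.7 − 2.0) + 1.2 × (-0.5)
   = 1.0 + 7.7 + 2.223 − 0.6 = 10.32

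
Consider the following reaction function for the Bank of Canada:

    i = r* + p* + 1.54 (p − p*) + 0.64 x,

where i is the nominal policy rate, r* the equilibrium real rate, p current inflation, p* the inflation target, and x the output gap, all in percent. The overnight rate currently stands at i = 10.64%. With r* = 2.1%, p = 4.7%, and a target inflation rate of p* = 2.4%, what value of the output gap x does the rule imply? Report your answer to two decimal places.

4.06%

0.64 x = 10.64 − 2.1 − 2.4 − 1.54 × (4.7 − 2.4) = 2.598
x = 2.598 / 0.64 = 4.06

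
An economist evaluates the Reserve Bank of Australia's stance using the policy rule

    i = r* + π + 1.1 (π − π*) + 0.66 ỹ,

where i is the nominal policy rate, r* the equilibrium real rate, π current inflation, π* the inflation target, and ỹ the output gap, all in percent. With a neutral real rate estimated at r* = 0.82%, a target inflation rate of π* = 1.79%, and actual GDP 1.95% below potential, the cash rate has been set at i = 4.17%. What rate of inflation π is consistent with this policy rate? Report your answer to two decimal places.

Output 1.95% below potential → ỹ = -1.95.
Collecting π: i = r* + (1 + 1.1) π − 1.1 π* + 0.66 ỹ
2.1 π = 4.17 − 0.82 + 1.1 × 1.79 − 0.66 × (-1.95) = 6.606
π = 6.606 / 2.1 = 3.15

3.15%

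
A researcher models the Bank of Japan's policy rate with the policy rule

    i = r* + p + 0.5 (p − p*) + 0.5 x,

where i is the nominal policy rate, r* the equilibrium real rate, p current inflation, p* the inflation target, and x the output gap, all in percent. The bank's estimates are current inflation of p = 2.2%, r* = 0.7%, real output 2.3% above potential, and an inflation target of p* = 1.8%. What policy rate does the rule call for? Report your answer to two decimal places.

Output 2.3% above potential → x = 2.3.
i = 0.7 + 2.2 + 0.5 × (2.2 − 1.8) + 0.5 × 2.3
   = 0.7 + 2.2 + 0.2 + 1.15 = 4.25

4.25%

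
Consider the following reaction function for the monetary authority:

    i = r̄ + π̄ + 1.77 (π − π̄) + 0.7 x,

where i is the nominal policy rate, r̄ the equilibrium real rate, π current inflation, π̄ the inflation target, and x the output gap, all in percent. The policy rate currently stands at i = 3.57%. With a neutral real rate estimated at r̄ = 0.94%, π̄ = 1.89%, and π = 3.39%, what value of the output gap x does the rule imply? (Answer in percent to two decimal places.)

-2.74%

0.7 x = 3.57 − 0.94 − 1.89 − 1.77 × (3.39 − 1.89) = -1.915
x = -1.915 / 0.7 = -2.74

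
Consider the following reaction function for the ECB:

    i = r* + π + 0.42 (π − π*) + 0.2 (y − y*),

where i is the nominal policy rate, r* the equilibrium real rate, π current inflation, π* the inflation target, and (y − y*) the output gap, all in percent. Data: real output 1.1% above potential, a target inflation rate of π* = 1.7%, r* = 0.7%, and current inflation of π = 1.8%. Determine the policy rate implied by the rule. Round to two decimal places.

Output 1.1% above potential → (y − y*) = 1.1.
i = 0.7 + 1.8 + 0.42 × (1.8 − 1.7) + 0.2 × 1.1
   = 0.7 + 1.8 + 0.042 + 0.22 = 2.76

2.76%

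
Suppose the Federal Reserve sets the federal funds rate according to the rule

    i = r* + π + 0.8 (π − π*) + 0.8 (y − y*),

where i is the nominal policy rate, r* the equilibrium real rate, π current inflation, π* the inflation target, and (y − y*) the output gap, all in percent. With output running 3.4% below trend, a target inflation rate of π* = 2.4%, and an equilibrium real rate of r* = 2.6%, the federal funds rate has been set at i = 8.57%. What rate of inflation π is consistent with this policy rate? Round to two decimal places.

5.89%

Output 3.4% below potential → (y − y*) = -3.4.
Collecting π: i = r* + (1 + 0.8) π − 0.8 π* + 0.8 (y − y*)
1.8 π = 8.57 − 2.6 + 0.8 × 2.4 − 0.8 × (-3.4) = 10.61
π = 10.61 / 1.8 = 5.89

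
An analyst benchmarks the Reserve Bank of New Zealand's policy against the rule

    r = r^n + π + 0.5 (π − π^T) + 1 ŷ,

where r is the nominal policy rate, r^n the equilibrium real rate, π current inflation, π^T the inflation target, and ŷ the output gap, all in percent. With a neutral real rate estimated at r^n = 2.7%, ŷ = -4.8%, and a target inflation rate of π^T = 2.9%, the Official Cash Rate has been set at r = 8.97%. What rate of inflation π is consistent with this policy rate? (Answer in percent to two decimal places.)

8.35%

Collecting π: r = r^n + (1 + 0.5) π − 0.5 π^T + 1 ŷ
1.5 π = 8.97 − 2.7 + 0.5 × 2.9 − 1 × (-4.8) = 12.52
π = 12.52 / 1.5 = 8.35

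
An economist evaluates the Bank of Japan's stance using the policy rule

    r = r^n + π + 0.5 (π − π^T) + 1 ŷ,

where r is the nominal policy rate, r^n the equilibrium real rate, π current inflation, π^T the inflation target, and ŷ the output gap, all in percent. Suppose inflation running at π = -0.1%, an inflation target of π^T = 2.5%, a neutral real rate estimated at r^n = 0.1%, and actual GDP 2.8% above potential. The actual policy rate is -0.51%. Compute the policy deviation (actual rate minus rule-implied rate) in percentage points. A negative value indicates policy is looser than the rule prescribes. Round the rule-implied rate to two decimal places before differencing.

Output 2.8% above potential → ŷ = 2.8.
r = 0.1 + (-0.1) + 0.5 × (-0.1 − 2.5) + 1 × 2.8
   = 0.1 − 0.1 − 1.3 + 2.8 = 1.50
Deviation = -0.51 − 1.50 = -2.01 pp.

-2.01 pp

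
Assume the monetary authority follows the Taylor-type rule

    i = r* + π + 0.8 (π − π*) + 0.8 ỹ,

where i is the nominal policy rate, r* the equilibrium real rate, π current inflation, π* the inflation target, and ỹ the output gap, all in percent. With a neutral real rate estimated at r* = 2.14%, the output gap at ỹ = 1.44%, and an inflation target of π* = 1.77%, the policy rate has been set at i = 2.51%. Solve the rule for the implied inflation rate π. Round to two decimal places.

Collecting π: i = r* + (1 + 0.8) π − 0.8 π* + 0.8 ỹ
1.8 π = 2.51 − 2.14 + 0.8 × 1.77 − 0.8 × 1.44 = 0.634
π = 0.634 / 1.8 = 0.35

0.35%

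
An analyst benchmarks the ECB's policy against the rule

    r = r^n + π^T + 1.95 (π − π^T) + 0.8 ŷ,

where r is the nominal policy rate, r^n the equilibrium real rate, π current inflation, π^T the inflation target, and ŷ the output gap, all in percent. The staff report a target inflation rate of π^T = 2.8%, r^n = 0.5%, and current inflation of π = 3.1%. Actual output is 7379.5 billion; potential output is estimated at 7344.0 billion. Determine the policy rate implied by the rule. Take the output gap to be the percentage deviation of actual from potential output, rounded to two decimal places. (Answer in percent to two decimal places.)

4.27%

Output gap = 100 × (7379.5 − 7344.0) / 7344.0 = 0.48%.
r = 0.50 + 2.80 + 1.95 × (3.10 − 2.80) + 0.8 × 0.48
   = 0.50 + 2.8 + 0.585 + 0.384 = 4.27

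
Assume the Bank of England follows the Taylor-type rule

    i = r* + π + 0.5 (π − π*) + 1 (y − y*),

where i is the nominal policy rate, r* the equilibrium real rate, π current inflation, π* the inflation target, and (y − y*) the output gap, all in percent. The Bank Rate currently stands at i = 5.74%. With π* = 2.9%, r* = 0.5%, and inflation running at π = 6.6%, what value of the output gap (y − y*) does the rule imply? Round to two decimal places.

1 (y − y*) = 5.74 − 0.5 − 6.6 − 0.5 × (6.6 − 2.9) = -3.21
(y − y*) = -3.21 / 1 = -3.21

-3.21%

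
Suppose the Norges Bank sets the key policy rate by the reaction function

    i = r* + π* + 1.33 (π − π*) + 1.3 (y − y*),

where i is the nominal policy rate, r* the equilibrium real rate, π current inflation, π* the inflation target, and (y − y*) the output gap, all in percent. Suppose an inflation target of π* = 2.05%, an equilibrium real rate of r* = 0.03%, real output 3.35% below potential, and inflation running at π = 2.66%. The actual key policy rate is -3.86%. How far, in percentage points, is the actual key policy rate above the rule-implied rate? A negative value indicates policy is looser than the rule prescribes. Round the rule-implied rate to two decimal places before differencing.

-2.40 pp

Output 3.35% below potential → (y − y*) = -3.35.
i = 0.03 + 2.05 + 1.33 × (2.66 − 2.05) + 1.3 × (-3.35)
   = 0.03 + 2.05 + 0.8113 − 4.355 = -1.46
Deviation = -3.86 − (-1.46) = -2.40 pp.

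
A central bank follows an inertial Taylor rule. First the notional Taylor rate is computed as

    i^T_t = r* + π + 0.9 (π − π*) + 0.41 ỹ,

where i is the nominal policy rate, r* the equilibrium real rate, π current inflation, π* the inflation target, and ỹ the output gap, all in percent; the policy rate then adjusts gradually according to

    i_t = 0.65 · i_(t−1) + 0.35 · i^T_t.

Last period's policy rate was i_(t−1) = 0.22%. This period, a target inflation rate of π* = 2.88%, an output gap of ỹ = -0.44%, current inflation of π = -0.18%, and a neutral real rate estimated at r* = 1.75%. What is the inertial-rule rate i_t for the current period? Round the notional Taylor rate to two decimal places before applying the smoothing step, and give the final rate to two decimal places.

i^T_t = 1.75 + (-0.18) + 0.9 × (-0.18 − 2.88) + 0.41 × (-0.44)
   = 1.75 − 0.18 − 2.754 − 0.1804 = -1.36
i_t = 0.65 × 0.22 + 0.35 × (-1.36) = 0.143 − 0.476 = -0.33

-0.33%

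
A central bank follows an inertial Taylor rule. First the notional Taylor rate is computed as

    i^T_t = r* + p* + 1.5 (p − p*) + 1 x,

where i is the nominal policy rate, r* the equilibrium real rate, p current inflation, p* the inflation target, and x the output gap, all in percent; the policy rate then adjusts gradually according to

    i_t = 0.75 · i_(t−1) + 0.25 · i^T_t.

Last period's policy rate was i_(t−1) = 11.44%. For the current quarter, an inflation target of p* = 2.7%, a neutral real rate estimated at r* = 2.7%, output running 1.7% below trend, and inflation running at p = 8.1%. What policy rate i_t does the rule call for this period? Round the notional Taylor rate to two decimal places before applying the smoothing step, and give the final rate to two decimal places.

11.53%

Output 1.7% below potential → x = -1.7.
i^T_t = 2.7 + 2.7 + 1.5 × (8.1 − 2.7) + 1 × (-1.7)
   = 2.7 + 2.7 + 8.1 − 1.7 = 11.80
i_t = 0.75 × 11.44 + 0.25 × 11.80 = 8.58 + 2.95 = 11.53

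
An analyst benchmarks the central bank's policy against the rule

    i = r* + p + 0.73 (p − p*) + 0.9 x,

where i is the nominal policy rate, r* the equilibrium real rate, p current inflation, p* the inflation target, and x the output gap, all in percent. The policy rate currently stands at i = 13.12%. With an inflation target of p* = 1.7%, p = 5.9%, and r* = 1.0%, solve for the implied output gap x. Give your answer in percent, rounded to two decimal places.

0.9 x = 13.12 − 1.0 − 5.9 − 0.73 × (5.9 − 1.7) = 3.154
x = 3.154 / 0.9 = 3.50

3.50%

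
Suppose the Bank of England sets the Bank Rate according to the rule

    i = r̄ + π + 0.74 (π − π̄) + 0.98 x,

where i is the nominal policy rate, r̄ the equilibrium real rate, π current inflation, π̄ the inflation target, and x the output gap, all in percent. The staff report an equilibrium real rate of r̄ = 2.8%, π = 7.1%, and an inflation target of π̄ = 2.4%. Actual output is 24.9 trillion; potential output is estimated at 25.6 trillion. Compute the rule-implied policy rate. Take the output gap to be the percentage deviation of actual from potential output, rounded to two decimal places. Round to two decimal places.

Output gap = 100 × (24.9 − 25.6) / 25.6 = -2.73%.
i = 2.80 + 7.10 + 0.74 × (7.10 − 2.40) + 0.98 × (-2.73)
   = 2.80 + 7.1 + 3.478 − 2.6754 = 10.70

10.70%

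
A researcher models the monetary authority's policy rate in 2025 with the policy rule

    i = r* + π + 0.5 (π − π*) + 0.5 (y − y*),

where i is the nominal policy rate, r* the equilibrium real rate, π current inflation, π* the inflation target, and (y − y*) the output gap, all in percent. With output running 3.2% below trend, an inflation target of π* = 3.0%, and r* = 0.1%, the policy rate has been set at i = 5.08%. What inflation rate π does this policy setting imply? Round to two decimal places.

Output 3.2% below potential → (y − y*) = -3.2.
Collecting π: i = r* + (1 + 0.5) π − 0.5 π* + 0.5 (y − y*)
1.5 π = 5.08 − 0.1 + 0.5 × 3.0 − 0.5 × (-3.2) = 8.08
π = 8.08 / 1.5 = 5.39

5.39%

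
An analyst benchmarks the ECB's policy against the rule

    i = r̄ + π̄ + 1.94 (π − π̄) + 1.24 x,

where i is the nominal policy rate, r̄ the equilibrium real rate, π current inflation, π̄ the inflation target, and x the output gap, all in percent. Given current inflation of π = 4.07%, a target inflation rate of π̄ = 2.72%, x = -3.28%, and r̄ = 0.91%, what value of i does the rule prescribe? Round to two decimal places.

i = 0.91 + 2.72 + 1.94 × (4.07 − 2.72) + 1.24 × (-3.28)
   = 0.91 + 2.72 + 2.619 − 4.0672 = 2.18

2.18%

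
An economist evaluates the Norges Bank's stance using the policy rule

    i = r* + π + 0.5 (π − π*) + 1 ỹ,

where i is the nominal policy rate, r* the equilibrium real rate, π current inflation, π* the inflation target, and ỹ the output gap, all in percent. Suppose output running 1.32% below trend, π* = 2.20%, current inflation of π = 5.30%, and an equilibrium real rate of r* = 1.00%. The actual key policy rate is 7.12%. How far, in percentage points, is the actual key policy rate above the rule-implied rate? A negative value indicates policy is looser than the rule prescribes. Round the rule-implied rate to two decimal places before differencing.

Output 1.32% below potential → ỹ = -1.32.
i = 1.00 + 5.30 + 0.5 × (5.30 − 2.20) + 1 × (-1.32)
   = 1.00 + 5.3 + 1.55 − 1.32 = 6.53
Deviation = 7.12 − 6.53 = 0.59 pp.

0.59 pp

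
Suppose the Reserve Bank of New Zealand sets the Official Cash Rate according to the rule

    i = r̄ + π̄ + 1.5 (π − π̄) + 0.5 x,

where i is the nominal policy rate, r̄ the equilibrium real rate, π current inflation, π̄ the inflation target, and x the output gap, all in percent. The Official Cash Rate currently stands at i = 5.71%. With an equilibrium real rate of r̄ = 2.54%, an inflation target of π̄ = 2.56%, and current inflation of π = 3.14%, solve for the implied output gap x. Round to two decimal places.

-0.52%

0.5 x = 5.71 − 2.54 − 2.56 − 1.5 × (3.14 − 2.56) = -0.26
x = -0.26 / 0.5 = -0.52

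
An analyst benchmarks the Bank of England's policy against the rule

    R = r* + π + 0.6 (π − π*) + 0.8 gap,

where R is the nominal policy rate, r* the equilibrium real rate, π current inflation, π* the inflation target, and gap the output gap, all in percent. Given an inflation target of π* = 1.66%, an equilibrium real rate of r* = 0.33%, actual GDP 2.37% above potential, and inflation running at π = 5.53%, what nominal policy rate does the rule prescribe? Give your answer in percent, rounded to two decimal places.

Output 2.37% above potential → gap = 2.37.
R = 0.33 + 5.53 + 0.6 × (5.53 − 1.66) + 0.8 × 2.37
   = 0.33 + 5.53 + 2.322 + 1.896 = 10.08

10.08%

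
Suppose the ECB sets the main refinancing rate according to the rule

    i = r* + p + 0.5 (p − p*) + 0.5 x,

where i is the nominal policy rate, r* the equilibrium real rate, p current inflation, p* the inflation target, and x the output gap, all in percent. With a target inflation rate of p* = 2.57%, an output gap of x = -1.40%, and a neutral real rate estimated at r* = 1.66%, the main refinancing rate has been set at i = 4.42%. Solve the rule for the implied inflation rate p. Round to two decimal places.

Collecting p: i = r* + (1 + 0.5) p − 0.5 p* + 0.5 x
1.5 p = 4.42 − 1.66 + 0.5 × 2.57 − 0.5 × (-1.40) = 4.745
p = 4.745 / 1.5 = 3.16

3.16%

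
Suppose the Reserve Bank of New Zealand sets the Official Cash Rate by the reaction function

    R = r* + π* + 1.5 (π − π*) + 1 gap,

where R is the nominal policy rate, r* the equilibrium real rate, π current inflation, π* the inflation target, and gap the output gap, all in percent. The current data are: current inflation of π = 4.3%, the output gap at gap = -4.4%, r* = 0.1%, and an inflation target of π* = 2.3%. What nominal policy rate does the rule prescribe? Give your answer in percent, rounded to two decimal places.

1.00%

R = 0.1 + 2.3 + 1.5 × (4.3 − 2.3) + 1 × (-4.4)
   = 0.1 + 2.3 + 3 − 4.4 = 1.00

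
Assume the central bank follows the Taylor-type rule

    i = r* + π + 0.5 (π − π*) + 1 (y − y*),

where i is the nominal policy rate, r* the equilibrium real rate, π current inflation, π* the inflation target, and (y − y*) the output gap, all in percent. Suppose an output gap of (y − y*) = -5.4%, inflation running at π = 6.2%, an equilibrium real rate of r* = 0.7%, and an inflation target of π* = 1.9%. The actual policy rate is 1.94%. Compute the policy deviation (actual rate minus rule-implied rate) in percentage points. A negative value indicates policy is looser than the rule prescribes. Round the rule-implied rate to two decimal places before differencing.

-1.71 pp

i = 0.7 + 6.2 + 0.5 × (6.2 − 1.9) + 1 × (-5.4)
   = 0.7 + 6.2 + 2.15 − 5.4 = 3.65
Deviation = 1.94 − 3.65 = -1.71 pp.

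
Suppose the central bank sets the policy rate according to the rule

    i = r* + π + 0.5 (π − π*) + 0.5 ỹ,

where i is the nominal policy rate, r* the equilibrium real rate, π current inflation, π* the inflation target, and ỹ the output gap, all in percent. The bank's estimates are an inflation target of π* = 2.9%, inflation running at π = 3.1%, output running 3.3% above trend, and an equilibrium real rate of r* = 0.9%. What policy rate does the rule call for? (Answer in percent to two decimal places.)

5.75%

Output 3.3% above potential → ỹ = 3.3.
i = 0.9 + 3.1 + 0.5 × (3.1 − 2.9) + 0.5 × 3.3
   = 0.9 + 3.1 + 0.1 + 1.65 = 5.75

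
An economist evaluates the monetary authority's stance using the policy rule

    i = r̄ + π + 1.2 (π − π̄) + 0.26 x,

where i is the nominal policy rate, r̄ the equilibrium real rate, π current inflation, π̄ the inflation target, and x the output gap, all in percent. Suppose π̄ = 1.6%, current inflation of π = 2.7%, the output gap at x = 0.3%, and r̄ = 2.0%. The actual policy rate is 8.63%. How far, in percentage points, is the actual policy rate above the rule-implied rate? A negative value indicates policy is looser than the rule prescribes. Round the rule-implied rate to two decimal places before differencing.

i = 2.0 + 2.7 + 1.2 × (2.7 − 1.6) + 0.26 × 0.3
   = 2.0 + 2.7 + 1.32 + 0.078 = 6.10
Deviation = 8.63 − 6.10 = 2.53 pp.

2.53 pp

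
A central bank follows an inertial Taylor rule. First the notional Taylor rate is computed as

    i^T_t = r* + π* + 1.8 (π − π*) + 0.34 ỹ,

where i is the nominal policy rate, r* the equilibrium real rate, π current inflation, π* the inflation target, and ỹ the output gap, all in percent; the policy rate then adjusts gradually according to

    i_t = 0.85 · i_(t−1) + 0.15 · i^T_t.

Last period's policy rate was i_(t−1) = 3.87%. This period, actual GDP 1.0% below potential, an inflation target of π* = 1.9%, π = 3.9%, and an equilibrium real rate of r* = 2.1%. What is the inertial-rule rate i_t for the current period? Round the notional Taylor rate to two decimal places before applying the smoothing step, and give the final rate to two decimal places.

Output 1.0% below potential → ỹ = -1.0.
i^T_t = 2.1 + 1.9 + 1.8 × (3.9 − 1.9) + 0.34 × (-1.0)
   = 2.1 + 1.9 + 3.6 − 0.34 = 7.26
i_t = 0.85 × 3.87 + 0.15 × 7.26 = 3.2895 + 1.089 = 4.38

4.38%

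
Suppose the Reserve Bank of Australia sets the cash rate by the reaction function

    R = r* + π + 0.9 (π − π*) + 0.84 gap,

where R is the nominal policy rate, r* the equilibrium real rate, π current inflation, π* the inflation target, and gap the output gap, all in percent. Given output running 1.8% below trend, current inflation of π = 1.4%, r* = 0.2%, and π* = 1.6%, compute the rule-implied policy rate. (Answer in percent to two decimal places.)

-0.09%

Output 1.8% below potential → gap = -1.8.
R = 0.2 + 1.4 + 0.9 × (1.4 − 1.6) + 0.84 × (-1.8)
   = 0.2 + 1.4 − 0.18 − 1.512 = -0.09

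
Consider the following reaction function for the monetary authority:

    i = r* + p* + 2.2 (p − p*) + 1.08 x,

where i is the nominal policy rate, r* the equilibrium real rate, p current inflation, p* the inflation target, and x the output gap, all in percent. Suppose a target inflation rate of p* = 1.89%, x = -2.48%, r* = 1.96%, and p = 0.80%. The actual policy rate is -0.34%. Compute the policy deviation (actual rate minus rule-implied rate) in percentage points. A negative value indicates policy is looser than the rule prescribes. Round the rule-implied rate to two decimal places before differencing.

0.89 pp

i = 1.96 + 1.89 + 2.2 × (0.80 − 1.89) + 1.08 × (-2.48)
   = 1.96 + 1.89 − 2.398 − 2.6784 = -1.23
Deviation = -0.34 − (-1.23) = 0.89 pp.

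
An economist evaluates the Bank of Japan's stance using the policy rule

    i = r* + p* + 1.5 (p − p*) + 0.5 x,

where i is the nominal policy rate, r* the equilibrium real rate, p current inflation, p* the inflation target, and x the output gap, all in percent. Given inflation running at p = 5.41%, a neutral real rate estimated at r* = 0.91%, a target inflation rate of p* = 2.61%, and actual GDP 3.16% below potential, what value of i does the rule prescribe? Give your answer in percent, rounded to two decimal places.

Output 3.16% below potential → x = -3.16.
i = 0.91 + 2.61 + 1.5 × (5.41 − 2.61) + 0.5 × (-3.16)
   = 0.91 + 2.61 + 4.2 − 1.58 = 6.14

6.14%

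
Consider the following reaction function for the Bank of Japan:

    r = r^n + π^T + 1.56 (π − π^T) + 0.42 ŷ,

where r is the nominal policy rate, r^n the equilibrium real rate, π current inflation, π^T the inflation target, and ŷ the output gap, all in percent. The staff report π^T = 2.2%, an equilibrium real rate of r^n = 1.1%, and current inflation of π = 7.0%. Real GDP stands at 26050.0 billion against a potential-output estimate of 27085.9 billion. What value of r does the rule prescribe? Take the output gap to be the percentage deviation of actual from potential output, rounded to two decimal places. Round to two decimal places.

9.18%

Output gap = 100 × (26050.0 − 27085.9) / 27085.9 = -3.82%.
r = 1.10 + 2.20 + 1.56 × (7.00 − 2.20) + 0.42 × (-3.82)
   = 1.10 + 2.2 + 7.488 − 1.6044 = 9.18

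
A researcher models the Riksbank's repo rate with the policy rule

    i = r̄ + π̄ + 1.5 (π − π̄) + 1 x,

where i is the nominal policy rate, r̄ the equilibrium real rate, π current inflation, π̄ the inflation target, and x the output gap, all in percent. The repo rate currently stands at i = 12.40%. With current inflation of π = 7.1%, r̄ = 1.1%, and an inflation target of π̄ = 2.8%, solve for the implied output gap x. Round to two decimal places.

2.05%

1 x = 12.40 − 1.1 − 2.8 − 1.5 × (7.1 − 2.8) = 2.05
x = 2.05 / 1 = 2.05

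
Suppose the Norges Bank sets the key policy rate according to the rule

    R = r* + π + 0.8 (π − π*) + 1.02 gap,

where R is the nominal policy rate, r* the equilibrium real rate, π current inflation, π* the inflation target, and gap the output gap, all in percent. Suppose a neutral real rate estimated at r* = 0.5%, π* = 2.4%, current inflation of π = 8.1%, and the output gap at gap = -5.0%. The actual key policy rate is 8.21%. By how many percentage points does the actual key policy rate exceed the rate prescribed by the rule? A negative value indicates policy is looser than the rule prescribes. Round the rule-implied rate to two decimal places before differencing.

R = 0.5 + 8.1 + 0.8 × (8.1 − 2.4) + 1.02 × (-5.0)
   = 0.5 + 8.1 + 4.56 − 5.1 = 8.06
Deviation = 8.21 − 8.06 = 0.15 pp.

0.15 pp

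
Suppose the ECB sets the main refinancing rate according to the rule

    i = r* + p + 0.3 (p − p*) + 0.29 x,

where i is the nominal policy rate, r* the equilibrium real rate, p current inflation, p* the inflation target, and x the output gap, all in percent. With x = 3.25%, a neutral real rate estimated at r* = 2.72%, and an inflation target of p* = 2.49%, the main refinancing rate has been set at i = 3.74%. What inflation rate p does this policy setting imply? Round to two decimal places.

0.63%

Collecting p: i = r* + (1 + 0.3) p − 0.3 p* + 0.29 x
1.3 p = 3.74 − 2.72 + 0.3 × 2.49 − 0.29 × 3.25 = 0.8245
p = 0.8245 / 1.3 = 0.63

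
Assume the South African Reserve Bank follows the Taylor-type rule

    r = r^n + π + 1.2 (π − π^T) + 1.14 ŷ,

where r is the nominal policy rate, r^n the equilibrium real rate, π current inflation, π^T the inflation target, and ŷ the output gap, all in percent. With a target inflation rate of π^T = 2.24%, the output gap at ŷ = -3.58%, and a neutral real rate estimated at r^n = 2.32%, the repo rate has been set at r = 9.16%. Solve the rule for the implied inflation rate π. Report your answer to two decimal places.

Collecting π: r = r^n + (1 + 1.2) π − 1.2 π^T + 1.14 ŷ
2.2 π = 9.16 − 2.32 + 1.2 × 2.24 − 1.14 × (-3.58) = 13.6092
π = 13.6092 / 2.2 = 6.19

6.19%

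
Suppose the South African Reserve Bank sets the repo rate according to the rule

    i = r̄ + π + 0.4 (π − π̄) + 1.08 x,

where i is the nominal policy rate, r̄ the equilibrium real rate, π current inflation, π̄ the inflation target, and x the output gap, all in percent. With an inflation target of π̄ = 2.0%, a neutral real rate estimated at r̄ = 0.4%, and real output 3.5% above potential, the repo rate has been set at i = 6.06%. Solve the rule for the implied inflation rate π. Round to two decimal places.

Output 3.5% above potential → x = 3.5.
Collecting π: i = r̄ + (1 + 0.4) π − 0.4 π̄ + 1.08 x
1.4 π = 6.06 − 0.4 + 0.4 × 2.0 − 1.08 × 3.5 = 2.68
π = 2.68 / 1.4 = 1.91

1.91%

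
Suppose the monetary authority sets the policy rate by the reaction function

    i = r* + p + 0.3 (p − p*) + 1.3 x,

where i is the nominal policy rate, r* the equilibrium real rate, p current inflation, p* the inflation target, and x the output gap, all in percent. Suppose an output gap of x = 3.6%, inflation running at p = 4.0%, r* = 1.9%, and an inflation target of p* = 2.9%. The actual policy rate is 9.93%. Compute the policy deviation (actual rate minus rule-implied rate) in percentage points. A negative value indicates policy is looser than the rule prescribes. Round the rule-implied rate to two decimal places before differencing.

-0.98 pp

i = 1.9 + 4.0 + 0.3 × (4.0 − 2.9) + 1.3 × 3.6
   = 1.9 + 4 + 0.33 + 4.68 = 10.91
Deviation = 9.93 − 10.91 = -0.98 pp.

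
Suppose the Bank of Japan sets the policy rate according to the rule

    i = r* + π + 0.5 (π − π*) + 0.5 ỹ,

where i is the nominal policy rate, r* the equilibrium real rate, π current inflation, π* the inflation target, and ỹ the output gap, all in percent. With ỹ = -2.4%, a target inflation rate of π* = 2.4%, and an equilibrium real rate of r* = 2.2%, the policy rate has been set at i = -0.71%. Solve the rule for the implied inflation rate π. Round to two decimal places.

Collecting π: i = r* + (1 + 0.5) π − 0.5 π* + 0.5 ỹ
1.5 π = -0.71 − 2.2 + 0.5 × 2.4 − 0.5 × (-2.4) = -0.51
π = -0.51 / 1.5 = -0.34

-0.34%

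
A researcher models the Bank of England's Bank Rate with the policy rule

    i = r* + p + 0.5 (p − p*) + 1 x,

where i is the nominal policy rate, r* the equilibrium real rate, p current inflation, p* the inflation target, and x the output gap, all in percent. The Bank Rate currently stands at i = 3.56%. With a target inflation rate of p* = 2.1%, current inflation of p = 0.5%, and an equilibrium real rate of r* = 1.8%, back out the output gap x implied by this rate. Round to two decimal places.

1 x = 3.56 − 1.8 − 0.5 − 0.5 × (0.5 − 2.1) = 2.06
x = 2.06 / 1 = 2.06

2.06%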